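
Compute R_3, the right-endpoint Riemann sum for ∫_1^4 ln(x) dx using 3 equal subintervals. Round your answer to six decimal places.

Δx = (4 − 1)/3 = 1.
Right endpoints: 2, 3, 4.
f(2) ≈ 0.693147, f(3) ≈ 1.098612, f(4) ≈ 1.386294.
Sum = Δx · [f(2) + f(3) + f(4)].
Sum ≈ 3.178054.

3.178054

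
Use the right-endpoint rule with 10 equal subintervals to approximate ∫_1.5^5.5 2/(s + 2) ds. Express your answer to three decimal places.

Δs = (5.5 − 1.5)/10 = 0.4.
Right endpoints: 1.9, 2.3, 2.7, 3.1, 3.5, 3.9, 4.3, 4.7, 5.1, 5.5.
f(1.9) = 20/39, f(2.3) = 20/43, f(2.7) = 20/47, f(3.1) = 20/51, f(3.5) = 4/11, f(3.9) = 20/59, f(4.3) = 20/63, f(4.7) = 20/67, f(5.1) = 20/71, f(5.5) = 4/15.
Sum = Δs · [f(1.9) + f(2.3) + f(2.7) + ...].
Sum ≈ 1.465.

1.465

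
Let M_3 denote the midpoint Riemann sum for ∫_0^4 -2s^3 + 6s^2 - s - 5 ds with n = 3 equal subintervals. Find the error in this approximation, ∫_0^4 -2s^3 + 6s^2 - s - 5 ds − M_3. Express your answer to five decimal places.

Exact integral: ∫_0^4 f(s) ds = -28.
M_3 ≈ -24.4444444.
Error ≈ -28 − (-24.4444444) ≈ -3.55556.

-3.55556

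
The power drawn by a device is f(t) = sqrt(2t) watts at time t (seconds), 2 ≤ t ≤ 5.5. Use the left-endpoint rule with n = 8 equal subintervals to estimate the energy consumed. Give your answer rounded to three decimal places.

Δt = (5.5 − 2)/8 = 0.4375.
Left endpoints: 2, 2.4375, 2.875, 3.3125, 3.75, 4.1875, 4.625, 5.0625.
f(2) ≈ 2.000, f(2.4375) ≈ 2.208, f(2.875) ≈ 2.398, f(3.3125) ≈ 2.574, f(3.75) ≈ 2.739, f(4.1875) ≈ 2.894, f(4.625) ≈ 3.041, f(5.0625) ≈ 3.182.
Sum = Δt · [f(2) + f(2.4375) + f(2.875) + ...].
Sum ≈ 9.203.

9.203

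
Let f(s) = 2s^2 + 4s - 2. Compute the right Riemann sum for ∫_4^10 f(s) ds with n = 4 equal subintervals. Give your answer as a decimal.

928.5

Δs = (10 − 4)/4 = 1.5.
Right endpoints: 5.5, 7, 8.5, 10.
f(5.5) = 80.5, f(7) = 124, f(8.5) = 176.5, f(10) = 238.
Sum = Δs · [f(5.5) + f(7) + f(8.5) + f(10)].
Sum = 928.5.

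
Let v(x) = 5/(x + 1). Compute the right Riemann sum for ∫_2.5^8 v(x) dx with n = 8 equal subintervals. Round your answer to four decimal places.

Δx = (8 − 2.5)/8 = 0.6875.
Right endpoints: 3.1875, 3.875, 4.5625, 5.25, 5.9375, 6.625, 7.3125, 8.
v(3.1875) = 80/67, v(3.875) = 40/39, v(4.5625) = 80/89, v(5.25) = 0.8, v(5.9375) = 80/111, v(6.625) = 40/61, v(7.3125) = 80/133, v(8) = 5/9.
Sum = Δx · [v(3.1875) + v(3.875) + v(4.5625) + ...].
Sum ≈ 4.4358.

4.4358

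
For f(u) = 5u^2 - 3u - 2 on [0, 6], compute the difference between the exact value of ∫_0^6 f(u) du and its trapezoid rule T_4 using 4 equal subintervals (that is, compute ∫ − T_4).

-11.25

Exact integral: ∫_0^6 f(u) du = 294.
T_4 = 305.25.
Error = 294 − 305.25 = -11.25.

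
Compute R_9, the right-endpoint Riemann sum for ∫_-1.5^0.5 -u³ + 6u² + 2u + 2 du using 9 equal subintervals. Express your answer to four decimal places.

9.0957

Δu = (0.5 − (-1.5))/9 = 2/9.
Right endpoints: -23/18, -19/18, -5/6, -11/18, -7/18, -1/6, 1/18, 5/18, 0.5.
f(-23/18) = 66059/5832, f(-19/18) = 45199/5832, f(-5/6) = 1097/216, f(-11/18) = 18935/5832, f(-7/18) = 12763/5832, f(-1/6) = 397/216, f(1/18) = 12419/5832, f(5/18) = 17479/5832, f(0.5) = 4.375.
Sum = Δu · [f(-23/18) + f(-19/18) + f(-5/6) + ...].
Sum ≈ 9.0957.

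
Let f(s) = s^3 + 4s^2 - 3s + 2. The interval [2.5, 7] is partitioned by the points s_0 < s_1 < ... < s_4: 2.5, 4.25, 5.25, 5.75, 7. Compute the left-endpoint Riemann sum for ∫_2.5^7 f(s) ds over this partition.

Subinterval widths: 1.75, 1, 0.5, 1.25.
Left endpoints: 2.5, 4.25, 5.25, 5.75.
f(2.5) = 35.125, f(4.25) = 138.265625, f(5.25) = 241.203125, f(5.75) = 307.109375.
Sum = Σ Δs_i · f(s_i).
Sum = 704.22265625.

704.22265625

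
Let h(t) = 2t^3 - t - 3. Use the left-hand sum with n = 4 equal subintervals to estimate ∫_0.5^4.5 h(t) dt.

Δt = (4.5 − 0.5)/4 = 1.
Left endpoints: 0.5, 1.5, 2.5, 3.5.
h(0.5) = -3.25, h(1.5) = 2.25, h(2.5) = 25.75, h(3.5) = 79.25.
Sum = Δt · [h(0.5) + h(1.5) + h(2.5) + h(3.5)].
Sum = 104.

104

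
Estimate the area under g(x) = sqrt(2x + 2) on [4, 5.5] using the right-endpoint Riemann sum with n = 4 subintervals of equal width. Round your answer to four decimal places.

5.1658

Δx = (5.5 − 4)/4 = 0.375.
Right endpoints: 4.375, 4.75, 5.125, 5.5.
g(4.375) ≈ 3.2787, g(4.75) ≈ 3.3912, g(5.125) ≈ 3.5000, g(5.5) ≈ 3.6056.
Sum = Δx · [g(4.375) + g(4.75) + g(5.125) + g(5.5)].
Sum ≈ 5.1658.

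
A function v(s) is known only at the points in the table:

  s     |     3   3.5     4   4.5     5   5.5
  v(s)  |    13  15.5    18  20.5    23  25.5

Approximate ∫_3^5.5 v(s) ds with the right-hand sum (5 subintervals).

Δs = 0.5.
Sum = 0.5·[15.5 + 18 + 20.5 + 23 + 25.5] = 51.25.

51.25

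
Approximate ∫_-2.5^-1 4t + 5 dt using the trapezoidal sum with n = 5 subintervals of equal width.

-3

Δt = (-1 − (-2.5))/5 = 0.3.
f(-2.5) = -5, f(-2.2) = -3.8, f(-1.9) = -2.6, f(-1.6) = -1.4, f(-1.3) = -0.2, f(-1) = 1.
T_5 = (Δt/2)·[f(t_0) + 2f(t_1) + ... + 2f(t_{4}) + f(t_5)].
Sum = -3.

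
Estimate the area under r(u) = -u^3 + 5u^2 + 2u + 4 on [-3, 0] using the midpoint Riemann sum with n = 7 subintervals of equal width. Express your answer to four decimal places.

67.8138

Δu = (0 − (-3))/7 = 3/7.
Midpoints: -39/14, -33/14, -27/14, -1.5, -15/14, -9/14, -3/14.
r(-39/14) = 161477/2744, r(-33/14) = 110207/2744, r(-27/14) = 71105/2744, r(-1.5) = 15.625, r(-15/14) = 24221/2744, r(-9/14) = 13847/2744, r(-3/14) = 10457/2744.
Sum = Δu · [r(-39/14) + r(-33/14) + r(-27/14) + ...].
Sum ≈ 67.8138.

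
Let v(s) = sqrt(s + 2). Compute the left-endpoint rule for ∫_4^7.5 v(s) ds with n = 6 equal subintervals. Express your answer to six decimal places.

9.536955

Δs = (7.5 − 4)/6 = 7/12.
Left endpoints: 4, 55/12, 31/6, 5.75, 19/3, 83/12.
v(4) ≈ 2.449490, v(55/12) ≈ 2.565801, v(31/6) ≈ 2.677063, v(5.75) ≈ 2.783882, v(19/3) ≈ 2.886751, v(83/12) ≈ 2.986079.
Sum = Δs · [v(4) + v(55/12) + v(31/6) + ...].
Sum ≈ 9.536955.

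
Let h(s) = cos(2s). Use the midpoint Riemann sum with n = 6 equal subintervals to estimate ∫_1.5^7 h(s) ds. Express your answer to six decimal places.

Δs = (7 − 1.5)/6 = 11/12.
Midpoints: 47/24, 2.875, 91/24, 113/24, 5.625, 157/24.
h(47/24) ≈ -0.714369, h(2.875) ≈ 0.861192, h(91/24) ≈ 0.267356, h(113/24) ≈ -0.999967, h(5.625) ≈ 0.251690, h(157/24) ≈ 0.869324.
Sum = Δs · [h(47/24) + h(2.875) + h(91/24) + ...].
Sum ≈ 0.490624.

0.490624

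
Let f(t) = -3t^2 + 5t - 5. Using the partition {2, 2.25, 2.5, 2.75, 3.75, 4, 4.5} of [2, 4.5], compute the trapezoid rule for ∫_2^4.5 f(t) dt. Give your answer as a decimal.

Subinterval widths: 0.25, 0.25, 0.25, 1, 0.25, 0.5.
f(2) = -7, f(2.25) = -8.9375, f(2.5) = -11.25, f(2.75) = -13.9375, f(3.75) = -28.4375, f(4) = -33, f(4.5) = -43.25.
On each subinterval the trapezoid contributes (Δt_i/2)·[f(t_{i-1}) + f(t_i)].
Sum = -55.59375.

-55.59375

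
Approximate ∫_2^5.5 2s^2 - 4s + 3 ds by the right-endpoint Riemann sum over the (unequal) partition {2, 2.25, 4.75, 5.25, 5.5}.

102.78125

Subinterval widths: 0.25, 2.5, 0.5, 0.25.
Right endpoints: 2.25, 4.75, 5.25, 5.5.
f(2.25) = 4.125, f(4.75) = 29.125, f(5.25) = 37.125, f(5.5) = 41.5.
Sum = Σ Δs_i · f(s_i).
Sum = 102.78125.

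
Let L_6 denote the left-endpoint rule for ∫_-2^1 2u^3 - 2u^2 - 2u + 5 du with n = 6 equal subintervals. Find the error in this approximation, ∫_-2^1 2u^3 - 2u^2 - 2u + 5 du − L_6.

Exact integral: ∫_-2^1 f(u) du = 4.5.
L_6 = -0.625.
Error = 4.5 − (-0.625) = 5.125.

5.125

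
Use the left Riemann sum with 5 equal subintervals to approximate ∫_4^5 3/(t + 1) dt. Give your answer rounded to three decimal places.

Δt = (5 − 4)/5 = 0.2.
Left endpoints: 4, 4.2, 4.4, 4.6, 4.8.
f(4) = 0.6, f(4.2) = 15/26, f(4.4) = 5/9, f(4.6) = 15/28, f(4.8) = 15/29.
Sum = Δt · [f(4) + f(4.2) + f(4.4) + f(4.6) + f(4.8)].
Sum ≈ 0.557.

0.557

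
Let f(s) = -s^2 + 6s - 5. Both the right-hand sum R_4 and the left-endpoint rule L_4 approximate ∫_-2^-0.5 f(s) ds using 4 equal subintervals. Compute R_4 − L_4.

R_4 = -19.01953125.
L_4 = -23.80078125.
R_4 − L_4 = 4.78125.

4.78125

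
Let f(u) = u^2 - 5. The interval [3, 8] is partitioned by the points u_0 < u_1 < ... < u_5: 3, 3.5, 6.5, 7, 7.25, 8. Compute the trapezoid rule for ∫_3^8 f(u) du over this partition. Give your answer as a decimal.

141.28125

Subinterval widths: 0.5, 3, 0.5, 0.25, 0.75.
f(3) = 4, f(3.5) = 7.25, f(6.5) = 37.25, f(7) = 44, f(7.25) = 47.5625, f(8) = 59.
On each subinterval the trapezoid contributes (Δu_i/2)·[f(u_{i-1}) + f(u_i)].
Sum = 141.28125.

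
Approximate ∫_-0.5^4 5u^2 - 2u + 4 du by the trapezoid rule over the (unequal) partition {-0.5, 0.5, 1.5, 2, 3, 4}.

112.5625

Subinterval widths: 1, 1, 0.5, 1, 1.
f(-0.5) = 6.25, f(0.5) = 4.25, f(1.5) = 12.25, f(2) = 20, f(3) = 43, f(4) = 76.
On each subinterval the trapezoid contributes (Δu_i/2)·[f(u_{i-1}) + f(u_i)].
Sum = 112.5625.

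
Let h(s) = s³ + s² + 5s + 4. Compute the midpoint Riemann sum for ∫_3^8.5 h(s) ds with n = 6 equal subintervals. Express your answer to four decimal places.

1653.5704

Δs = (8.5 − 3)/6 = 11/12.
Midpoints: 83/24, 4.375, 127/24, 149/24, 7.125, 193/24.
h(83/24) = 1031459/13824, h(4.375) = 65923/512, h(127/24) = 2856535/13824, h(149/24) = 4325189/13824, h(7.125) = 231473/512, h(193/24) = 8694169/13824.
Sum = Δs · [h(83/24) + h(4.375) + h(127/24) + ...].
Sum ≈ 1653.5704.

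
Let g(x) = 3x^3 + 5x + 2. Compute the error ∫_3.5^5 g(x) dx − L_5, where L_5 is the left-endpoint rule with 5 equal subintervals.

Exact integral: ∫_3.5^5 g(x) dx = 391.078125.
L_5 = 353.8575.
Error = 391.078125 − 353.8575 = 37.220625.

37.220625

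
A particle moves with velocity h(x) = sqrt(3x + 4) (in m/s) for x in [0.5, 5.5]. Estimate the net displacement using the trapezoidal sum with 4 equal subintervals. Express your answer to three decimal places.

17.720

Δx = (5.5 − 0.5)/4 = 1.25.
h(0.5) ≈ 2.345, h(1.75) ≈ 3.041, h(3) ≈ 3.606, h(4.25) ≈ 4.093, h(5.5) ≈ 4.528.
T_4 = (Δx/2)·[h(x_0) + 2h(x_1) + 2h(x_2) + 2h(x_3) + h(x_4)].
Sum ≈ 17.720.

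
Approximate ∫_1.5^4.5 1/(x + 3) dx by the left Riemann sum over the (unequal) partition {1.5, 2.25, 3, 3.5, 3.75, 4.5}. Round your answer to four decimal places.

0.5424

Subinterval widths: 0.75, 0.75, 0.5, 0.25, 0.75.
Left endpoints: 1.5, 2.25, 3, 3.5, 3.75.
f(1.5) = 2/9, f(2.25) = 4/21, f(3) = 1/6, f(3.5) = 2/13, f(3.75) = 4/27.
Sum = Σ Δx_i · f(x_i).
Sum ≈ 0.5424.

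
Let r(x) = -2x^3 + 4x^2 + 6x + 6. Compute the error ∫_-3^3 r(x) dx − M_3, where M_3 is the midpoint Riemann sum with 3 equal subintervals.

8

Exact integral: ∫_-3^3 r(x) dx = 108.
M_3 = 100.
Error = 108 − 100 = 8.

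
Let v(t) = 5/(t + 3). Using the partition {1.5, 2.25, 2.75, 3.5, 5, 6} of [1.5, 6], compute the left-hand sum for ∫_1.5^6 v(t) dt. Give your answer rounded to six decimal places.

3.740544

Subinterval widths: 0.75, 0.5, 0.75, 1.5, 1.
Left endpoints: 1.5, 2.25, 2.75, 3.5, 5.
v(1.5) = 10/9, v(2.25) = 20/21, v(2.75) = 20/23, v(3.5) = 10/13, v(5) = 0.625.
Sum = Σ Δt_i · v(t_i).
Sum ≈ 3.740544.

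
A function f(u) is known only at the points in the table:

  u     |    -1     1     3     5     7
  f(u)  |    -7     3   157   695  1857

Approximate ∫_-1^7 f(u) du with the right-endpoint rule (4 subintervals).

5424

Δu = 2.
Sum = 2·[3 + 157 + 695 + 1857] = 5424.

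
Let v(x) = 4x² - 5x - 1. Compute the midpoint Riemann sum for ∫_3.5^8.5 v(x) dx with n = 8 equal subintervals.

606.015625

Δx = (8.5 − 3.5)/8 = 0.625.
Midpoints: 3.8125, 4.4375, 5.0625, 5.6875, 6.3125, 6.9375, 7.5625, 8.1875.
v(3.8125) = 38.078125, v(4.4375) = 55.578125, v(5.0625) = 76.203125, v(5.6875) = 99.953125, v(6.3125) = 126.828125, v(6.9375) = 156.828125, v(7.5625) = 189.953125, v(8.1875) = 226.203125.
Sum = Δx · [v(3.8125) + v(4.4375) + v(5.0625) + ...].
Sum = 606.015625.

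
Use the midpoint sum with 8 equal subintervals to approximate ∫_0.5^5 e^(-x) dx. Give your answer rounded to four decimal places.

Δx = (5 − 0.5)/8 = 0.5625.
Midpoints: 0.78125, 1.34375, 1.90625, 2.46875, 3.03125, 3.59375, 4.15625, 4.71875.
f(0.78125) ≈ 0.4578, f(1.34375) ≈ 0.2609, f(1.90625) ≈ 0.1486, f(2.46875) ≈ 0.0847, f(3.03125) ≈ 0.0483, f(3.59375) ≈ 0.0275, f(4.15625) ≈ 0.0157, f(4.71875) ≈ 0.0089.
Sum = Δx · [f(0.78125) + f(1.34375) + f(1.90625) + ...].
Sum ≈ 0.5920.

0.5920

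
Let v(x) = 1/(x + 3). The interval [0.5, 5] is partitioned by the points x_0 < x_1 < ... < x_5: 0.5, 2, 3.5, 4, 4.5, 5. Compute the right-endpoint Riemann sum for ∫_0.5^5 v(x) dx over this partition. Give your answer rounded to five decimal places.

0.73136

Subinterval widths: 1.5, 1.5, 0.5, 0.5, 0.5.
Right endpoints: 2, 3.5, 4, 4.5, 5.
v(2) = 0.2, v(3.5) = 2/13, v(4) = 1/7, v(4.5) = 2/15, v(5) = 0.125.
Sum = Σ Δx_i · v(x_i).
Sum ≈ 0.73136.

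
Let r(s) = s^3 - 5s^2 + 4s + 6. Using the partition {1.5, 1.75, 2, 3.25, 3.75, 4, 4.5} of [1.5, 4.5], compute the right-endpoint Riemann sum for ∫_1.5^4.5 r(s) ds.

12.0546875

Subinterval widths: 0.25, 0.25, 1.25, 0.5, 0.25, 0.5.
Right endpoints: 1.75, 2, 3.25, 3.75, 4, 4.5.
r(1.75) = 3.046875, r(2) = 2, r(3.25) = 0.515625, r(3.75) = 3.421875, r(4) = 6, r(4.5) = 13.875.
Sum = Σ Δs_i · r(s_i).
Sum = 12.0546875.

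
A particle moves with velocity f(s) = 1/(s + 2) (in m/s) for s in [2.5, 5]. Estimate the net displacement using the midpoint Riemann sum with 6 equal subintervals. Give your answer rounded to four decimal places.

Δs = (5 − 2.5)/6 = 5/12.
Midpoints: 65/24, 3.125, 85/24, 95/24, 4.375, 115/24.
f(65/24) = 24/113, f(3.125) = 8/41, f(85/24) = 24/133, f(95/24) = 24/143, f(4.375) = 8/51, f(115/24) = 24/163.
Sum = Δs · [f(65/24) + f(3.125) + f(85/24) + ...].
Sum ≈ 0.4416.

0.4416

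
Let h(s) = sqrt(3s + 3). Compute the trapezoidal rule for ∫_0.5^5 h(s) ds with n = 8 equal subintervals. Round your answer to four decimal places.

Δs = (5 − 0.5)/8 = 0.5625.
h(0.5) ≈ 2.1213, h(1.0625) ≈ 2.4875, h(1.625) ≈ 2.8062, h(2.1875) ≈ 3.0923, h(2.75) ≈ 3.3541, h(3.3125) ≈ 3.5969, h(3.875) ≈ 3.8243, h(4.4375) ≈ 4.0389, h(5) ≈ 4.2426.
T_8 = (Δs/2)·[h(s_0) + 2h(s_1) + ... + 2h(s_{7}) + h(s_8)].
Sum ≈ 14.8400.

14.8400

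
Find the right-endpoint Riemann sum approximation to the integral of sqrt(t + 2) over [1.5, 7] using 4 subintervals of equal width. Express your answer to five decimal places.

Δt = (7 − 1.5)/4 = 1.375.
Right endpoints: 2.875, 4.25, 5.625, 7.
f(2.875) ≈ 2.20794, f(4.25) ≈ 2.50000, f(5.625) ≈ 2.76134, f(7) ≈ 3.00000.
Sum = Δt · [f(2.875) + f(4.25) + f(5.625) + f(7)].
Sum ≈ 14.39526.

14.39526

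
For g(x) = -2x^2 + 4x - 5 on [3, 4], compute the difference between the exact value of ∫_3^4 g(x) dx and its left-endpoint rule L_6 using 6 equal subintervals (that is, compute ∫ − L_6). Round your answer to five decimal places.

Exact integral: ∫_3^4 g(x) dx ≈ -15.6666667.
L_6 ≈ -14.8425926.
Error ≈ -15.6666667 − (-14.8425926) ≈ -0.82407.

-0.82407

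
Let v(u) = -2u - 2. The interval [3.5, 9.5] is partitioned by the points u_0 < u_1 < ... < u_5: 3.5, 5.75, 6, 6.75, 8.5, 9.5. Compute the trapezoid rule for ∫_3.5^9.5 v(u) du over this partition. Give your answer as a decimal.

Subinterval widths: 2.25, 0.25, 0.75, 1.75, 1.
v(3.5) = -9, v(5.75) = -13.5, v(6) = -14, v(6.75) = -15.5, v(8.5) = -19, v(9.5) = -21.
On each subinterval the trapezoid contributes (Δu_i/2)·[v(u_{i-1}) + v(u_i)].
Sum = -90.

-90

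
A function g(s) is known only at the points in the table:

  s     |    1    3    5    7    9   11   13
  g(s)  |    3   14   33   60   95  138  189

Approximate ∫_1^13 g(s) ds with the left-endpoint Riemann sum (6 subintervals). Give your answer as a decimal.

Δs = 2.
Sum = 2·[3 + 14 + 33 + 60 + 95 + 138] = 686.

686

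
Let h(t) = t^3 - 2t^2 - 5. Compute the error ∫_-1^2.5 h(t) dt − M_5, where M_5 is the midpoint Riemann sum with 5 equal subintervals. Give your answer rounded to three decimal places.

Exact integral: ∫_-1^2.5 h(t) dt ≈ -19.06771.
M_5 = -19.1034375.
Error ≈ -19.06771 − (-19.1034375) ≈ 0.036.

0.036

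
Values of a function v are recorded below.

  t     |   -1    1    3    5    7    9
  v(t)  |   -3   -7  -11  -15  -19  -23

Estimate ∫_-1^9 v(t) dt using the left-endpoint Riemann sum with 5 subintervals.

-110

Δt = 2.
Sum = 2·[(-3) + (-7) + (-11) + (-15) + (-19)] = -110.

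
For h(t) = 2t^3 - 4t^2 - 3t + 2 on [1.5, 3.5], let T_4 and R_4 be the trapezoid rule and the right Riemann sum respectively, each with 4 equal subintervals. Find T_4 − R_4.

T_4 = 9.75.
R_4 = 18.
T_4 − R_4 = -8.25.

-8.25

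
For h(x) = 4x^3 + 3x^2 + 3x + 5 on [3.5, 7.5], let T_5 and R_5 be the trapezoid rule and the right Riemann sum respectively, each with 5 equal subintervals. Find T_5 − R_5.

-664

T_5 = 3508.44.
R_5 = 4172.44.
T_5 − R_5 = -664.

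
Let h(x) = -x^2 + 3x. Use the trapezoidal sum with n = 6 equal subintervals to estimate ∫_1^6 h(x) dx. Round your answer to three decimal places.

Δx = (6 − 1)/6 = 5/6.
h(1) = 2, h(11/6) = 77/36, h(8/3) = 8/9, h(3.5) = -1.75, h(13/3) = -52/9, h(31/6) = -403/36, h(6) = -18.
T_6 = (Δx/2)·[h(x_0) + 2h(x_1) + ... + 2h(x_{5}) + h(x_6)].
Sum ≈ -19.745.

-19.745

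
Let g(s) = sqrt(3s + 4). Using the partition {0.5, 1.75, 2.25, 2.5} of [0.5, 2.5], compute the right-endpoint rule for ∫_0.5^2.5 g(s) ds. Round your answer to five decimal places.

Subinterval widths: 1.25, 0.5, 0.25.
Right endpoints: 1.75, 2.25, 2.5.
g(1.75) ≈ 3.04138, g(2.25) ≈ 3.27872, g(2.5) ≈ 3.39116.
Sum = Σ Δs_i · g(s_i).
Sum ≈ 6.28888.

6.28888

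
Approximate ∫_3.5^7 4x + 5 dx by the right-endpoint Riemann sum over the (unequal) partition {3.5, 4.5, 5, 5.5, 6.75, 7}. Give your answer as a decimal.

Subinterval widths: 1, 0.5, 0.5, 1.25, 0.25.
Right endpoints: 4.5, 5, 5.5, 6.75, 7.
f(4.5) = 23, f(5) = 25, f(5.5) = 27, f(6.75) = 32, f(7) = 33.
Sum = Σ Δx_i · f(x_i).
Sum = 97.25.

97.25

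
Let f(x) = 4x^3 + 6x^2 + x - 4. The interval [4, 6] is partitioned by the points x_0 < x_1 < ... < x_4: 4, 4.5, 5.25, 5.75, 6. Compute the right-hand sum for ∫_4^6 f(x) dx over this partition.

Subinterval widths: 0.5, 0.75, 0.5, 0.25.
Right endpoints: 4.5, 5.25, 5.75, 6.
f(4.5) = 486.5, f(5.25) = 745.4375, f(5.75) = 960.5625, f(6) = 1082.
Sum = Σ Δx_i · f(x_i).
Sum = 1553.109375.

1553.109375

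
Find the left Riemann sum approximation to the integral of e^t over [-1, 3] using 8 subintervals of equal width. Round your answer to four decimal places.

Δt = (3 − (-1))/8 = 0.5.
Left endpoints: -1, -0.5, 0, 0.5, 1, 1.5, 2, 2.5.
f(-1) ≈ 0.3679, f(-0.5) ≈ 0.6065, f(0) ≈ 1.0000, f(0.5) ≈ 1.6487, f(1) ≈ 2.7183, f(1.5) ≈ 4.4817, f(2) ≈ 7.3891, f(2.5) ≈ 12.1825.
Sum = Δt · [f(-1) + f(-0.5) + f(0) + ...].
Sum ≈ 15.1973.

15.1973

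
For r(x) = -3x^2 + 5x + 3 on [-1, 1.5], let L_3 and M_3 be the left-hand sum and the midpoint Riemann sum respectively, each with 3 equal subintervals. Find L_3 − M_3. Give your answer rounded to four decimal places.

-4.9479

L_3 ≈ 1.736111.
M_3 ≈ 6.684028.
L_3 − M_3 ≈ -4.9479.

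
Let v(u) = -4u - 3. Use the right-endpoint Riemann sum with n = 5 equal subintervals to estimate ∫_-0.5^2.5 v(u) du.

-24.6

Δu = (2.5 − (-0.5))/5 = 0.6.
Right endpoints: 0.1, 0.7, 1.3, 1.9, 2.5.
v(0.1) = -3.4, v(0.7) = -5.8, v(1.3) = -8.2, v(1.9) = -10.6, v(2.5) = -13.
Sum = Δu · [v(0.1) + v(0.7) + v(1.3) + v(1.9) + v(2.5)].
Sum = -24.6.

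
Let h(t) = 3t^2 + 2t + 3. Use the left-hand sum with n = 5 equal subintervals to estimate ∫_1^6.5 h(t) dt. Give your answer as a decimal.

260.59

Δt = (6.5 − 1)/5 = 1.1.
Left endpoints: 1, 2.1, 3.2, 4.3, 5.4.
h(1) = 8, h(2.1) = 20.43, h(3.2) = 40.12, h(4.3) = 67.07, h(5.4) = 101.28.
Sum = Δt · [h(1) + h(2.1) + h(3.2) + h(4.3) + h(5.4)].
Sum = 260.59.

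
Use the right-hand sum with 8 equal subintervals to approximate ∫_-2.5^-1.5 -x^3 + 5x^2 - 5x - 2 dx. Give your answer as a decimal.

Δx = (-1.5 − (-2.5))/8 = 0.125.
Right endpoints: -2.375, -2.25, -2.125, -2, -1.875, -1.75, -1.625, -1.5.
f(-2.375) = 26355/512, f(-2.25) = 45.953125, f(-2.125) = 20889/512, f(-2) = 36, f(-1.875) = 16151/512, f(-1.75) = 27.421875, f(-1.625) = 12093/512, f(-1.5) = 20.125.
Sum = Δx · [f(-2.375) + f(-2.25) + f(-2.125) + ...].
Sum = 34.6171875.

34.6171875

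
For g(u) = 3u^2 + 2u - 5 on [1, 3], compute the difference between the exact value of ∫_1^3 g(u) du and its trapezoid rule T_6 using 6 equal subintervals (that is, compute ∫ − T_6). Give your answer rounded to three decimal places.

Exact integral: ∫_1^3 g(u) du = 24.
T_6 ≈ 24.11111.
Error ≈ 24 − 24.11111 ≈ -0.111.

-0.111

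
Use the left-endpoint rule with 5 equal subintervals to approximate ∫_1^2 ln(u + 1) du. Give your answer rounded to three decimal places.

0.868

Δu = (2 − 1)/5 = 0.2.
Left endpoints: 1, 1.2, 1.4, 1.6, 1.8.
f(1) ≈ 0.693, f(1.2) ≈ 0.788, f(1.4) ≈ 0.875, f(1.6) ≈ 0.956, f(1.8) ≈ 1.030.
Sum = Δu · [f(1) + f(1.2) + f(1.4) + f(1.6) + f(1.8)].
Sum ≈ 0.868.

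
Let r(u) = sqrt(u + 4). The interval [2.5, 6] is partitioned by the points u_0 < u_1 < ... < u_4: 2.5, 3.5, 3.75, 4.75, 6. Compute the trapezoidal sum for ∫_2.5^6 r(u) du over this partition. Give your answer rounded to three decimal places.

Subinterval widths: 1, 0.25, 1, 1.25.
r(2.5) ≈ 2.550, r(3.5) ≈ 2.739, r(3.75) ≈ 2.784, r(4.75) ≈ 2.958, r(6) ≈ 3.162.
On each subinterval the trapezoid contributes (Δu_i/2)·[r(u_{i-1}) + r(u_i)].
Sum ≈ 10.031.

10.031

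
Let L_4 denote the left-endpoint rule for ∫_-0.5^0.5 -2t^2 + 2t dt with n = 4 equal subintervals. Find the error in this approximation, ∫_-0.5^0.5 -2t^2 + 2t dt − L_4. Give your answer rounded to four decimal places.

Exact integral: ∫_-0.5^0.5 f(t) dt ≈ -0.166667.
L_4 = -0.4375.
Error ≈ -0.166667 − (-0.4375) ≈ 0.2708.

0.2708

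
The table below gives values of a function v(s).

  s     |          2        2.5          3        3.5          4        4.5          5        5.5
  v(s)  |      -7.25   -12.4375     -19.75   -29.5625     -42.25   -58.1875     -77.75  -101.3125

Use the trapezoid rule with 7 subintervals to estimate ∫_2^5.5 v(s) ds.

Δs = 0.5.
T_7 = (0.5/2)·[(-7.25) + 2·(-12.4375) + 2·(-19.75) + 2·(-29.5625) + 2·(-42.25) + 2·(-58.1875) + 2·(-77.75) + (-101.3125)] = -147.109375.

-147.109375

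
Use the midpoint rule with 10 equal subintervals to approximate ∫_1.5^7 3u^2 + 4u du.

432.7090625

Δu = (7 − 1.5)/10 = 0.55.
Midpoints: 1.775, 2.325, 2.875, 3.425, 3.975, 4.525, 5.075, 5.625, 6.175, 6.725.
f(1.775) = 16.551875, f(2.325) = 25.516875, f(2.875) = 36.296875, f(3.425) = 48.891875, f(3.975) = 63.301875, f(4.525) = 79.526875, f(5.075) = 97.566875, f(5.625) = 117.421875, f(6.175) = 139.091875, f(6.725) = 162.576875.
Sum = Δu · [f(1.775) + f(2.325) + f(2.875) + ...].
Sum = 432.7090625.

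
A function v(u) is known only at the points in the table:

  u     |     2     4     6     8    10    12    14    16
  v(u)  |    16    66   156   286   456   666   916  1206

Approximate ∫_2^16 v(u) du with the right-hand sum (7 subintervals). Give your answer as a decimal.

Δu = 2.
Sum = 2·[66 + 156 + 286 + 456 + 666 + 916 + 1206] = 7504.

7504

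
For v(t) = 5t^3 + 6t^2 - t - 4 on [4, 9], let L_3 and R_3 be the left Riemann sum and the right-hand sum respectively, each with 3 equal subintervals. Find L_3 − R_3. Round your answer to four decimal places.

L_3 ≈ 6306.666667.
R_3 = 12490.
L_3 − R_3 ≈ -6183.3333.

-6183.3333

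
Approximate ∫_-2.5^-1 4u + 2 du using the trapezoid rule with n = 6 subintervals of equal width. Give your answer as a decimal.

-7.5

Δu = (-1 − (-2.5))/6 = 0.25.
f(-2.5) = -8, f(-2.25) = -7, f(-2) = -6, f(-1.75) = -5, f(-1.5) = -4, f(-1.25) = -3, f(-1) = -2.
T_6 = (Δu/2)·[f(u_0) + 2f(u_1) + ... + 2f(u_{5}) + f(u_6)].
Sum = -7.5.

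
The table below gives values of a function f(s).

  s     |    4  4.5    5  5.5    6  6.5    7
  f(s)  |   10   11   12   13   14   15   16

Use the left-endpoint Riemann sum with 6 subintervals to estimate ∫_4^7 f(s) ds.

37.5

Δs = 0.5.
Sum = 0.5·[10 + 11 + 12 + 13 + 14 + 15] = 37.5.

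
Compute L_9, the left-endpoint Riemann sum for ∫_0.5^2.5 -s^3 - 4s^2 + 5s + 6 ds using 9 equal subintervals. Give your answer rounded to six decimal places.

Δs = (2.5 − 0.5)/9 = 2/9.
Left endpoints: 0.5, 13/18, 17/18, 7/6, 25/18, 29/18, 11/6, 37/18, 41/18.
f(0.5) = 7.375, f(13/18) = 41687/5832, f(17/18) = 36811/5832, f(7/6) = 1037/216, f(25/18) = 14867/5832, f(29/18) = -2969/5832, f(11/6) = -959/216, f(37/18) = -54289/5832, f(41/18) = -88541/5832.
Sum = Δs · [f(0.5) + f(13/18) + f(17/18) + ...].
Sum ≈ -0.278807.

-0.278807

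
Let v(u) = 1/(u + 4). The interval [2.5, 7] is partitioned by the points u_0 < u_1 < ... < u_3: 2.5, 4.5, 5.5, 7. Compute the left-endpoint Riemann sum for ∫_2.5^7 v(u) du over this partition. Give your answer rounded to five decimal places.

Subinterval widths: 2, 1, 1.5.
Left endpoints: 2.5, 4.5, 5.5.
v(2.5) = 2/13, v(4.5) = 2/17, v(5.5) = 2/19.
Sum = Σ Δu_i · v(u_i).
Sum ≈ 0.58323.

0.58323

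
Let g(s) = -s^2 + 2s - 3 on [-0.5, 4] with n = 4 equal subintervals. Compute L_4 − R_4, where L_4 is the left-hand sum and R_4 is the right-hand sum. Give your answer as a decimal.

7.59375

L_4 = -16.27734375.
R_4 = -23.87109375.
L_4 − R_4 = 7.59375.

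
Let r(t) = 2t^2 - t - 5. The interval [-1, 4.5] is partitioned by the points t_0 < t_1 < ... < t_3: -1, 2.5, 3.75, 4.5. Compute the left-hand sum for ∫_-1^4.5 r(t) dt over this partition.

13.78125

Subinterval widths: 3.5, 1.25, 0.75.
Left endpoints: -1, 2.5, 3.75.
r(-1) = -2, r(2.5) = 5, r(3.75) = 19.375.
Sum = Σ Δt_i · r(t_i).
Sum = 13.78125.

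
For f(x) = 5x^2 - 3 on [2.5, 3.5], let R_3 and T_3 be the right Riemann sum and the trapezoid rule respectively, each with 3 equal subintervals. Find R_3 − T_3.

R_3 ≈ 47.509259.
T_3 ≈ 42.509259.
R_3 − T_3 = 5.

5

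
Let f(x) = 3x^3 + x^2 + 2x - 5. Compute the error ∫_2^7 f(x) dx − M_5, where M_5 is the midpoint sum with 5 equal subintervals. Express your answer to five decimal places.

17.29167

Exact integral: ∫_2^7 f(x) dx ≈ 1920.4166667.
M_5 = 1903.125.
Error ≈ 1920.4166667 − 1903.125 ≈ 17.29167.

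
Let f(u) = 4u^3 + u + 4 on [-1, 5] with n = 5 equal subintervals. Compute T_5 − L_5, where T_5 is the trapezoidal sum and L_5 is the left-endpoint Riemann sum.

T_5 = 694.56.
L_5 = 388.56.
T_5 − L_5 = 306.

306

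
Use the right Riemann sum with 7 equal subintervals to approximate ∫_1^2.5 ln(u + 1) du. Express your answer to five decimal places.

Δu = (2.5 − 1)/7 = 3/14.
Right endpoints: 17/14, 10/7, 23/14, 13/7, 29/14, 16/7, 2.5.
f(17/14) ≈ 0.79493, f(10/7) ≈ 0.88730, f(23/14) ≈ 0.97186, f(13/7) ≈ 1.04982, f(29/14) ≈ 1.12214, f(16/7) ≈ 1.18958, f(2.5) ≈ 1.25276.
Sum = Δu · [f(17/14) + f(10/7) + f(23/14) + ...].
Sum ≈ 1.55752.

1.55752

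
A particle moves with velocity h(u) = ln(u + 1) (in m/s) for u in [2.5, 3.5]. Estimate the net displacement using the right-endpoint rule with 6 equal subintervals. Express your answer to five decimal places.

Δu = (3.5 − 2.5)/6 = 1/6.
Right endpoints: 8/3, 17/6, 3, 19/6, 10/3, 3.5.
h(8/3) ≈ 1.29928, h(17/6) ≈ 1.34373, h(3) ≈ 1.38629, h(19/6) ≈ 1.42712, h(10/3) ≈ 1.46634, h(3.5) ≈ 1.50408.
Sum = Δu · [h(8/3) + h(17/6) + h(3) + ...].
Sum ≈ 1.40447.

1.40447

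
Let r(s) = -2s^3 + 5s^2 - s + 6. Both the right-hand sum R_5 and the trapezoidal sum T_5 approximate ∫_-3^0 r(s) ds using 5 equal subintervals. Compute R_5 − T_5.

R_5 = 79.92.
T_5 = 110.52.
R_5 − T_5 = -30.6.

-30.6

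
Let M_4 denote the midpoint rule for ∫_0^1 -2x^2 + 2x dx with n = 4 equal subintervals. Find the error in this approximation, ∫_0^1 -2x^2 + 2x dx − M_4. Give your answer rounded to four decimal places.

Exact integral: ∫_0^1 f(x) dx ≈ 0.333333.
M_4 = 0.34375.
Error ≈ 0.333333 − 0.34375 ≈ -0.0104.

-0.0104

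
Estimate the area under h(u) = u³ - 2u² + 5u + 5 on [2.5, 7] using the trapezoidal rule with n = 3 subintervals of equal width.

522.28125

Δu = (7 − 2.5)/3 = 1.5.
h(2.5) = 20.625, h(4) = 57, h(5.5) = 138.375, h(7) = 285.
T_3 = (Δu/2)·[h(u_0) + 2h(u_1) + 2h(u_2) + h(u_3)].
Sum = 522.28125.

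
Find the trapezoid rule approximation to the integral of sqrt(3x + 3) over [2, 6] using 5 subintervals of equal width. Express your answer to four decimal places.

15.3762

Δx = (6 − 2)/5 = 0.8.
f(2) ≈ 3.0000, f(2.8) ≈ 3.3764, f(3.6) ≈ 3.7148, f(4.4) ≈ 4.0249, f(5.2) ≈ 4.3128, f(6) ≈ 4.5826.
T_5 = (Δx/2)·[f(x_0) + 2f(x_1) + ... + 2f(x_{4}) + f(x_5)].
Sum ≈ 15.3762.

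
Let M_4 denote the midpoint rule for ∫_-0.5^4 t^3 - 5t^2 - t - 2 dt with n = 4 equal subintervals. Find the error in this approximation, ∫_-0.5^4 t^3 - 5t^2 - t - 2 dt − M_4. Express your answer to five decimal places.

0.11865

Exact integral: ∫_-0.5^4 f(t) dt = -59.765625.
M_4 ≈ -59.8842773.
Error ≈ -59.765625 − (-59.8842773) ≈ 0.11865.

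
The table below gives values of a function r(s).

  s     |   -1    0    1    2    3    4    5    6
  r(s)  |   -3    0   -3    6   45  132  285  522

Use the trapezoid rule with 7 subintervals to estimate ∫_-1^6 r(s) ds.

724.5

Δs = 1.
T_7 = (1/2)·[(-3) + 2·0 + 2·(-3) + 2·6 + 2·45 + 2·132 + 2·285 + 522] = 724.5.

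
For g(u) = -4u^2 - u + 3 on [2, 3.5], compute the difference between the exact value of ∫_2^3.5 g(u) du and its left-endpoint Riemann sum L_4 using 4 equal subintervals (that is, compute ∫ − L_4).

-6.328125

Exact integral: ∫_2^3.5 g(u) du = -46.125.
L_4 = -39.796875.
Error = -46.125 − (-39.796875) = -6.328125.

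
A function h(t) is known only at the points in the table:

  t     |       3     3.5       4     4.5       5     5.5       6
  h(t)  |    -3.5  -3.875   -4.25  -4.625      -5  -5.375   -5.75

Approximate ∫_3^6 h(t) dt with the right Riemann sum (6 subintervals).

-14.4375

Δt = 0.5.
Sum = 0.5·[(-3.875) + (-4.25) + (-4.625) + (-5) + (-5.375) + (-5.75)] = -14.4375.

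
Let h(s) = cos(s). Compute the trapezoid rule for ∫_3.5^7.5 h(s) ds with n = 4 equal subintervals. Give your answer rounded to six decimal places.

1.179551

Δs = (7.5 − 3.5)/4 = 1.
h(3.5) ≈ -0.936457, h(4.5) ≈ -0.210796, h(5.5) ≈ 0.708670, h(6.5) ≈ 0.976588, h(7.5) ≈ 0.346635.
T_4 = (Δs/2)·[h(s_0) + 2h(s_1) + 2h(s_2) + 2h(s_3) + h(s_4)].
Sum ≈ 1.179551.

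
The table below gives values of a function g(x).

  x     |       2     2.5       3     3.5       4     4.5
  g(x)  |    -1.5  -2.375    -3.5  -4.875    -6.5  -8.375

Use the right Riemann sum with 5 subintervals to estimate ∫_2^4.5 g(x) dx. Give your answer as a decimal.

Δx = 0.5.
Sum = 0.5·[(-2.375) + (-3.5) + (-4.875) + (-6.5) + (-8.375)] = -12.8125.

-12.8125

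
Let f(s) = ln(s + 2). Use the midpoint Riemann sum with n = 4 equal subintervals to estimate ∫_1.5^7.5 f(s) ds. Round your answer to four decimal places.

11.0193

Δs = (7.5 − 1.5)/4 = 1.5.
Midpoints: 2.25, 3.75, 5.25, 6.75.
f(2.25) ≈ 1.4469, f(3.75) ≈ 1.7492, f(5.25) ≈ 1.9810, f(6.75) ≈ 2.1691.
Sum = Δs · [f(2.25) + f(3.75) + f(5.25) + f(6.75)].
Sum ≈ 11.0193.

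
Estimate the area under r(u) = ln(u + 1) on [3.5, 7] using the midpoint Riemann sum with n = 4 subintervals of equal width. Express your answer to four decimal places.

Δu = (7 − 3.5)/4 = 0.875.
Midpoints: 3.9375, 4.8125, 5.6875, 6.5625.
r(3.9375) ≈ 1.5969, r(4.8125) ≈ 1.7600, r(5.6875) ≈ 1.9002, r(6.5625) ≈ 2.0232.
Sum = Δu · [r(3.9375) + r(4.8125) + r(5.6875) + r(6.5625)].
Sum ≈ 6.3703.

6.3703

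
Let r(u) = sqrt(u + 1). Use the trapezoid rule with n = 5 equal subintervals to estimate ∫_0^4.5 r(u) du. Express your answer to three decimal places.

Δu = (4.5 − 0)/5 = 0.9.
r(0) ≈ 1.000, r(0.9) ≈ 1.378, r(1.8) ≈ 1.673, r(2.7) ≈ 1.924, r(3.6) ≈ 2.145, r(4.5) ≈ 2.345.
T_5 = (Δu/2)·[r(u_0) + 2r(u_1) + ... + 2r(u_{4}) + r(u_5)].
Sum ≈ 7.913.

7.913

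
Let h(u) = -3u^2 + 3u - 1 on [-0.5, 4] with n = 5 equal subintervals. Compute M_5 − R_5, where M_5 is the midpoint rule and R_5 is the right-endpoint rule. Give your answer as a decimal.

M_5 = -44.08875.
R_5 = -62.01.
M_5 − R_5 = 17.92125.

17.92125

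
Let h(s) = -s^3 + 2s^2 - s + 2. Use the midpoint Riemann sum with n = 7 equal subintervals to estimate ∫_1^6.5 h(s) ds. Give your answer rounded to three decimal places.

-270.607

Δs = (6.5 − 1)/7 = 11/14.
Midpoints: 39/28, 61/28, 83/28, 3.75, 127/28, 149/28, 171/28.
h(39/28) = 39185/21952, h(61/28) = -22525/21952, h(83/28) = -207171/21952, h(3.75) = -26.359375, h(127/28) = -1200823/21952, h(149/28) = -2137605/21952, h(171/28) = -3452875/21952.
Sum = Δs · [h(39/28) + h(61/28) + h(83/28) + ...].
Sum ≈ -270.607.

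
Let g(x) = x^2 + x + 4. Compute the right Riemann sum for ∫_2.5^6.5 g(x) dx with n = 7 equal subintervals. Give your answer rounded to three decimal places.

Δx = (6.5 − 2.5)/7 = 4/7.
Right endpoints: 43/14, 51/14, 59/14, 67/14, 75/14, 83/14, 6.5.
g(43/14) = 3235/196, g(51/14) = 4099/196, g(59/14) = 5091/196, g(67/14) = 6211/196, g(75/14) = 7459/196, g(83/14) = 8835/196, g(6.5) = 52.75.
Sum = Δx · [g(43/14) + g(51/14) + g(59/14) + ...].
Sum ≈ 131.980.

131.980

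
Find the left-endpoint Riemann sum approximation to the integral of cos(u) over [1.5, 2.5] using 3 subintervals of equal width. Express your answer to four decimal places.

Δu = (2.5 − 1.5)/3 = 1/3.
Left endpoints: 1.5, 11/6, 13/6.
f(1.5) ≈ 0.0707, f(11/6) ≈ -0.2595, f(13/6) ≈ -0.5612.
Sum = Δu · [f(1.5) + f(11/6) + f(13/6)].
Sum ≈ -0.2500.

-0.2500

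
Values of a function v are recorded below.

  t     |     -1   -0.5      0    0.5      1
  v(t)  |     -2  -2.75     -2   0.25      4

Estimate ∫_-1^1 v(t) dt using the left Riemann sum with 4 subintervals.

Δt = 0.5.
Sum = 0.5·[(-2) + (-2.75) + (-2) + 0.25] = -3.25.

-3.25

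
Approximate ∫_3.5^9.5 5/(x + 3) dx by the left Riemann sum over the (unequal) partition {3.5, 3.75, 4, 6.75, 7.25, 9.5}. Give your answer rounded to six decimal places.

3.695750

Subinterval widths: 0.25, 0.25, 2.75, 0.5, 2.25.
Left endpoints: 3.5, 3.75, 4, 6.75, 7.25.
f(3.5) = 10/13, f(3.75) = 20/27, f(4) = 5/7, f(6.75) = 20/39, f(7.25) = 20/41.
Sum = Σ Δx_i · f(x_i).
Sum ≈ 3.695750.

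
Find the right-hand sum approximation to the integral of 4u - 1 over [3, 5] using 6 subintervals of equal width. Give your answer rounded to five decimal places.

31.33333

Δu = (5 − 3)/6 = 1/3.
Right endpoints: 10/3, 11/3, 4, 13/3, 14/3, 5.
f(10/3) = 37/3, f(11/3) = 41/3, f(4) = 15, f(13/3) = 49/3, f(14/3) = 53/3, f(5) = 19.
Sum = Δu · [f(10/3) + f(11/3) + f(4) + ...].
Sum ≈ 31.33333.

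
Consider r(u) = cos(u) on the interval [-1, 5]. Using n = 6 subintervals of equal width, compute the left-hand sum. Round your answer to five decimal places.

0.02082

Δu = (5 − (-1))/6 = 1.
Left endpoints: -1, 0, 1, 2, 3, 4.
r(-1) ≈ 0.54030, r(0) ≈ 1.00000, r(1) ≈ 0.54030, r(2) ≈ -0.41615, r(3) ≈ -0.98999, r(4) ≈ -0.65364.
Sum = Δu · [r(-1) + r(0) + r(1) + ...].
Sum ≈ 0.02082.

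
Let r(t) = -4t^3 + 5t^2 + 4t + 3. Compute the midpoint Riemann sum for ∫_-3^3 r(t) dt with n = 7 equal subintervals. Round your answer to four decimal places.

Δt = (3 − (-3))/7 = 6/7.
Midpoints: -18/7, -12/7, -6/7, 0, 6/7, 12/7, 18/7.
r(-18/7) = 32169/343, r(-12/7) = 10629/343, r(-6/7) = 1977/343, r(0) = 3, r(6/7) = 2601/343, r(12/7) = 1509/343, r(18/7) = -7431/343.
Sum = Δt · [r(-18/7) + r(-12/7) + r(-6/7) + ...].
Sum ≈ 106.1633.

106.1633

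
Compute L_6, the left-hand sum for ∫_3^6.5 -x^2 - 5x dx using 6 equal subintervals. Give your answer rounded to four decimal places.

-151.0631

Δx = (6.5 − 3)/6 = 7/12.
Left endpoints: 3, 43/12, 25/6, 4.75, 16/3, 71/12.
f(3) = -24, f(43/12) = -4429/144, f(25/6) = -1375/36, f(4.75) = -46.3125, f(16/3) = -496/9, f(71/12) = -9301/144.
Sum = Δx · [f(3) + f(43/12) + f(25/6) + ...].
Sum ≈ -151.0631.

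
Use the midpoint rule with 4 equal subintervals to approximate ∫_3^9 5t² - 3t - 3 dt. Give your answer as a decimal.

1038.375

Δt = (9 − 3)/4 = 1.5.
Midpoints: 3.75, 5.25, 6.75, 8.25.
f(3.75) = 56.0625, f(5.25) = 119.0625, f(6.75) = 204.5625, f(8.25) = 312.5625.
Sum = Δt · [f(3.75) + f(5.25) + f(6.75) + f(8.25)].
Sum = 1038.375.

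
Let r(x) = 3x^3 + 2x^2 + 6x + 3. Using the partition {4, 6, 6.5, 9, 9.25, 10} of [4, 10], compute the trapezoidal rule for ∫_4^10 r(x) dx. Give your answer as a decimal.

8459.1796875

Subinterval widths: 2, 0.5, 2.5, 0.25, 0.75.
r(4) = 251, r(6) = 759, r(6.5) = 950.375, r(9) = 2406, r(9.25) = 2603.984375, r(10) = 3263.
On each subinterval the trapezoid contributes (Δx_i/2)·[r(x_{i-1}) + r(x_i)].
Sum = 8459.1796875.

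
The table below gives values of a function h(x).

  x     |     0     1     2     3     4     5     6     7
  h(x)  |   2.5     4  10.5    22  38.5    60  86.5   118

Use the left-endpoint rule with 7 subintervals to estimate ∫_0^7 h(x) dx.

224

Δx = 1.
Sum = 1·[2.5 + 4 + 10.5 + 22 + 38.5 + 60 + 86.5] = 224.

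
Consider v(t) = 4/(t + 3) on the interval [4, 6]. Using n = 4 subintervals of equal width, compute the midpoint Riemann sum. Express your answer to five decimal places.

1.00492

Δt = (6 − 4)/4 = 0.5.
Midpoints: 4.25, 4.75, 5.25, 5.75.
v(4.25) = 16/29, v(4.75) = 16/31, v(5.25) = 16/33, v(5.75) = 16/35.
Sum = Δt · [v(4.25) + v(4.75) + v(5.25) + v(5.75)].
Sum ≈ 1.00492.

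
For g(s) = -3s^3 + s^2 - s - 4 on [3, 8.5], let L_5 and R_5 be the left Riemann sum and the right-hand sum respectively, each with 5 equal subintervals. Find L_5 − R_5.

1873.9875

L_5 = -2831.51.
R_5 = -4705.4975.
L_5 − R_5 = 1873.9875.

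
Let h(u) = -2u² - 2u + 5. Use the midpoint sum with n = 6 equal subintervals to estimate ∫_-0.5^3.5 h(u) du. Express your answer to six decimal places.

Δu = (3.5 − (-0.5))/6 = 2/3.
Midpoints: -1/6, 0.5, 7/6, 11/6, 2.5, 19/6.
h(-1/6) = 95/18, h(0.5) = 3.5, h(7/6) = -1/18, h(11/6) = -97/18, h(2.5) = -12.5, h(19/6) = -385/18.
Sum = Δu · [h(-1/6) + h(0.5) + h(7/6) + ...].
Sum ≈ -20.370370.

-20.370370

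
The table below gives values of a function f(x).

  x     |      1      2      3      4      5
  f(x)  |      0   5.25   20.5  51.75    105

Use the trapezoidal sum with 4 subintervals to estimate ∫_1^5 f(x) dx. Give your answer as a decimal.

Δx = 1.
T_4 = (1/2)·[0 + 2·5.25 + 2·20.5 + 2·51.75 + 105] = 130.

130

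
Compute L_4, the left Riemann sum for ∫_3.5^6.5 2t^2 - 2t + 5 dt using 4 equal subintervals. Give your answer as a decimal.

119.8125

Δt = (6.5 − 3.5)/4 = 0.75.
Left endpoints: 3.5, 4.25, 5, 5.75.
f(3.5) = 22.5, f(4.25) = 32.625, f(5) = 45, f(5.75) = 59.625.
Sum = Δt · [f(3.5) + f(4.25) + f(5) + f(5.75)].
Sum = 119.8125.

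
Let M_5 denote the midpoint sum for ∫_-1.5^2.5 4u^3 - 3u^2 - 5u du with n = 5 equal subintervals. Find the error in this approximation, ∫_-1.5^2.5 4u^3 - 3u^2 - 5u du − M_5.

0.64

Exact integral: ∫_-1.5^2.5 f(u) du = 5.
M_5 = 4.36.
Error = 5 − 4.36 = 0.64.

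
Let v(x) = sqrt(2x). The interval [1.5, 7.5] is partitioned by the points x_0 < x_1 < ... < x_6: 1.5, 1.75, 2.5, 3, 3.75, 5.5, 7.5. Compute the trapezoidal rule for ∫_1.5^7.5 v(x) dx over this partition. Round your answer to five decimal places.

17.59532

Subinterval widths: 0.25, 0.75, 0.5, 0.75, 1.75, 2.
v(1.5) ≈ 1.73205, v(1.75) ≈ 1.87083, v(2.5) ≈ 2.23607, v(3) ≈ 2.44949, v(3.75) ≈ 2.73861, v(5.5) ≈ 3.31662, v(7.5) ≈ 3.87298.
On each subinterval the trapezoid contributes (Δx_i/2)·[v(x_{i-1}) + v(x_i)].
Sum ≈ 17.59532.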